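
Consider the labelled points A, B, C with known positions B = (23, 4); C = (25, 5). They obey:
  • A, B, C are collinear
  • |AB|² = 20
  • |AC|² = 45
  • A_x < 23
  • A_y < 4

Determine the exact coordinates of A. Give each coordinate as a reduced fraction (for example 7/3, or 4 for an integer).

1. A_x = 19  [[A, B, C are collinear ⇒ -1x+2y+15=0] ∩ [|A−(23, 4)|²=20]]
2. A_y = 2  [[A, B, C are collinear ⇒ -1x+2y+15=0] ∩ [|A−(23, 4)|²=20]]
   so A = (19, 2)

A = (19, 2)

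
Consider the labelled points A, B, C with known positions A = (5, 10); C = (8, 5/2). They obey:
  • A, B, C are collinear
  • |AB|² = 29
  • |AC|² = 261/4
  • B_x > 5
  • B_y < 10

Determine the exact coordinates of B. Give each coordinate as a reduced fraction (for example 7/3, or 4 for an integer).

B = (7, 5)

1. B_x = 7  [[A, B, C are collinear ⇒ -15/2x-3y+135/2=0] ∩ [|B−(5, 10)|²=29]]
2. B_y = 5  [[A, B, C are collinear ⇒ -15/2x-3y+135/2=0] ∩ [|B−(5, 10)|²=29]]
   so B = (7, 5)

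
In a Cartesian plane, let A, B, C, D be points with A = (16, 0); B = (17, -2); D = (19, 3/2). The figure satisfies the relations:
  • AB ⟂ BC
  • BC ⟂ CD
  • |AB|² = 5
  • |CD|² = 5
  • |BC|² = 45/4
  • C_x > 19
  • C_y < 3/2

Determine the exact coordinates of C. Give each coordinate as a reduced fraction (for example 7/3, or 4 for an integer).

C = (20, -1/2)

1. C_x = 20  [[AB ⟂ BC ⇒ 1x-2y-21=0] ∩ [|C−(19, 3/2)|²=5]]
2. C_y = -1/2  [[AB ⟂ BC ⇒ 1x-2y-21=0] ∩ [|C−(19, 3/2)|²=5]]
   so C = (20, -1/2)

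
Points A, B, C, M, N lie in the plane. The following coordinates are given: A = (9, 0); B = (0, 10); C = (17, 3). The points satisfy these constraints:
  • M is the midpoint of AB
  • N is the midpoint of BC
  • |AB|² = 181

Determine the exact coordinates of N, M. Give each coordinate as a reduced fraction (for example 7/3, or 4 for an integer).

1. M_x = 9/2  [2·M = A+B = (9, 0)+(0, 10)]
2. M_y = 5  [2·M = A+B = (9, 0)+(0, 10)]
   so M = (9/2, 5)
3. N_x = 17/2  [2·N = B+C = (0, 10)+(17, 3)]
4. N_y = 13/2  [2·N = B+C = (0, 10)+(17, 3)]
   so N = (17/2, 13/2)

N = (17/2, 13/2)
M = (9/2, 5)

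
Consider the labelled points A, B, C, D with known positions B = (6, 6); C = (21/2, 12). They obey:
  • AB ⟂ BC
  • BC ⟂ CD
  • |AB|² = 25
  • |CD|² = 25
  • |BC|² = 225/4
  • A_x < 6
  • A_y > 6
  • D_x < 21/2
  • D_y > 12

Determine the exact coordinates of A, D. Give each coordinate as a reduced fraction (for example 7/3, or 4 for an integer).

A = (2, 9)
D = (13/2, 15)

1. A_x = 2  [[AB ⟂ BC ⇒ -9/2x-6y+63=0] ∩ [|A−(6, 6)|²=25]]
2. A_y = 9  [[AB ⟂ BC ⇒ -9/2x-6y+63=0] ∩ [|A−(6, 6)|²=25]]
   so A = (2, 9)
3. D_x = 13/2  [[BC ⟂ CD ⇒ 9/2x+6y-477/4=0] ∩ [|D−(21/2, 12)|²=25]]
4. D_y = 15  [[BC ⟂ CD ⇒ 9/2x+6y-477/4=0] ∩ [|D−(21/2, 12)|²=25]]
   so D = (13/2, 15)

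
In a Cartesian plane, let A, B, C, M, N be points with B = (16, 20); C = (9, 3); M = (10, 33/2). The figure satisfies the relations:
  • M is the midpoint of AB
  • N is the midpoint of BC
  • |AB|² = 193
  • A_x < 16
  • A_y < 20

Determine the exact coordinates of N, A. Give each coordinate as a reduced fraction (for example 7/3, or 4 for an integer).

N = (25/2, 23/2)
A = (4, 13)

1. A_x = 4  [A = 2·M−B = 2·(10, 33/2)−(16, 20)]
2. A_y = 13  [A = 2·M−B = 2·(10, 33/2)−(16, 20)]
   so A = (4, 13)
3. N_x = 25/2  [2·N = B+C = (16, 20)+(9, 3)]
4. N_y = 23/2  [2·N = B+C = (16, 20)+(9, 3)]
   so N = (25/2, 23/2)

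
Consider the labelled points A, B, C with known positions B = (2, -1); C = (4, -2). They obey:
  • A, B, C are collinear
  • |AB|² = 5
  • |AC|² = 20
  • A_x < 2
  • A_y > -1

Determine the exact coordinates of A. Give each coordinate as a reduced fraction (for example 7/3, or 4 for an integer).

A = (0, 0)

1. A_x = 0  [[A, B, C are collinear ⇒ 1x+2y=0] ∩ [|A−(2, -1)|²=5]]
2. A_y = 0  [[A, B, C are collinear ⇒ 1x+2y=0] ∩ [|A−(2, -1)|²=5]]
   so A = (0, 0)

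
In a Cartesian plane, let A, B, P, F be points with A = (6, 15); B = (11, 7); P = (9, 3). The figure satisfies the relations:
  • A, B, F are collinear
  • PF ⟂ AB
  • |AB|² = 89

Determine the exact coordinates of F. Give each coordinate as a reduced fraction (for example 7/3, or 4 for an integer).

1. F_x = 1089/89  [[A, B, F are collinear ⇒ 8x+5y-123=0] ∩ [PF ⟂ AB ⇒ 5x-8y-21=0]]
2. F_y = 447/89  [[A, B, F are collinear ⇒ 8x+5y-123=0] ∩ [PF ⟂ AB ⇒ 5x-8y-21=0]]
   so F = (1089/89, 447/89)

F = (1089/89, 447/89)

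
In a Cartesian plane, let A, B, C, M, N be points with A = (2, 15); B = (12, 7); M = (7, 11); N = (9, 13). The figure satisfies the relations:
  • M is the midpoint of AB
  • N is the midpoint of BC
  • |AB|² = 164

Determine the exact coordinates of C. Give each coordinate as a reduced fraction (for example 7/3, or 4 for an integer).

C = (6, 19)

1. C_x = 6  [C = 2·N−B = 2·(9, 13)−(12, 7)]
2. C_y = 19  [C = 2·N−B = 2·(9, 13)−(12, 7)]
   so C = (6, 19)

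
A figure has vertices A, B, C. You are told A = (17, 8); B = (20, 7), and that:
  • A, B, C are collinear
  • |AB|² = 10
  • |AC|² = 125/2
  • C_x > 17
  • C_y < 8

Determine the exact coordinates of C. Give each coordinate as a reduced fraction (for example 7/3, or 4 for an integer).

1. C_x = 49/2  [[A, B, C are collinear ⇒ 1x+3y-41=0] ∩ [|C−(17, 8)|²=125/2]]
2. C_y = 11/2  [[A, B, C are collinear ⇒ 1x+3y-41=0] ∩ [|C−(17, 8)|²=125/2]]
   so C = (49/2, 11/2)

C = (49/2, 11/2)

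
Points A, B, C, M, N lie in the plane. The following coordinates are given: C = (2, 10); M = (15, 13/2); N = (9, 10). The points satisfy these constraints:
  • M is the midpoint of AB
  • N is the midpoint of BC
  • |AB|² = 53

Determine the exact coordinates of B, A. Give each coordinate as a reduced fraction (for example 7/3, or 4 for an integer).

B = (16, 10)
A = (14, 3)

1. B_x = 16  [B = 2·N−C = 2·(9, 10)−(2, 10)]
2. B_y = 10  [B = 2·N−C = 2·(9, 10)−(2, 10)]
   so B = (16, 10)
3. A_x = 14  [A = 2·M−B = 2·(15, 13/2)−(16, 10)]
4. A_y = 3  [A = 2·M−B = 2·(15, 13/2)−(16, 10)]
   so A = (14, 3)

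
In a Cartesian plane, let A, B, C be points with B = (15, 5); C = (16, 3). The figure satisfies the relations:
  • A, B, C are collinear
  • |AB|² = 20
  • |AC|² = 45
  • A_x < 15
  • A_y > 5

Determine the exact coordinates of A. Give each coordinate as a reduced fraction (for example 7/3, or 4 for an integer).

1. A_x = 13  [[A, B, C are collinear ⇒ 2x+1y-35=0] ∩ [|A−(15, 5)|²=20]]
2. A_y = 9  [[A, B, C are collinear ⇒ 2x+1y-35=0] ∩ [|A−(15, 5)|²=20]]
   so A = (13, 9)

A = (13, 9)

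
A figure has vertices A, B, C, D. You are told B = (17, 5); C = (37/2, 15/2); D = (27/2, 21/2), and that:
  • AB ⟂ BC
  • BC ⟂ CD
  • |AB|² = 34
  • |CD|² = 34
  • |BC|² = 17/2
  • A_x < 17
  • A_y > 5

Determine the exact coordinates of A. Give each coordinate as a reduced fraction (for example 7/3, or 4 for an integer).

1. A_x = 12  [[AB ⟂ BC ⇒ -3/2x-5/2y+38=0] ∩ [|A−(17, 5)|²=34]]
2. A_y = 8  [[AB ⟂ BC ⇒ -3/2x-5/2y+38=0] ∩ [|A−(17, 5)|²=34]]
   so A = (12, 8)

A = (12, 8)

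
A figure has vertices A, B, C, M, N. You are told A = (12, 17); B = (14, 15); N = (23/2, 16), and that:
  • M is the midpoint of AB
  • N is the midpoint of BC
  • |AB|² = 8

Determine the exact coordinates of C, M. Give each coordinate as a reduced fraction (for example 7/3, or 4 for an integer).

1. M_x = 13  [2·M = A+B = (12, 17)+(14, 15)]
2. M_y = 16  [2·M = A+B = (12, 17)+(14, 15)]
   so M = (13, 16)
3. C_x = 9  [C = 2·N−B = 2·(23/2, 16)−(14, 15)]
4. C_y = 17  [C = 2·N−B = 2·(23/2, 16)−(14, 15)]
   so C = (9, 17)

C = (9, 17)
M = (13, 16)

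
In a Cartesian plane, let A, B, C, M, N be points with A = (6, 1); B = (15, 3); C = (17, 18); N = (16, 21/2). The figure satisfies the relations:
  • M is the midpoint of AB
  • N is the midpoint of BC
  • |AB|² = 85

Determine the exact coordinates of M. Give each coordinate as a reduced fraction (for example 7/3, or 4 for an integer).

1. M_x = 21/2  [2·M = A+B = (6, 1)+(15, 3)]
2. M_y = 2  [2·M = A+B = (6, 1)+(15, 3)]
   so M = (21/2, 2)

M = (21/2, 2)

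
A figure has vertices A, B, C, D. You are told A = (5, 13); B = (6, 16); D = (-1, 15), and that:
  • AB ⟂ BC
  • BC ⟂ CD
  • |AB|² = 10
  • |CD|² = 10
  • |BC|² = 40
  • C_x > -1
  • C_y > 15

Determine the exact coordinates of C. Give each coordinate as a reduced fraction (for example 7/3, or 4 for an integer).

1. C_x = 0  [[AB ⟂ BC ⇒ 1x+3y-54=0] ∩ [|C−(-1, 15)|²=10]]
2. C_y = 18  [[AB ⟂ BC ⇒ 1x+3y-54=0] ∩ [|C−(-1, 15)|²=10]]
   so C = (0, 18)

C = (0, 18)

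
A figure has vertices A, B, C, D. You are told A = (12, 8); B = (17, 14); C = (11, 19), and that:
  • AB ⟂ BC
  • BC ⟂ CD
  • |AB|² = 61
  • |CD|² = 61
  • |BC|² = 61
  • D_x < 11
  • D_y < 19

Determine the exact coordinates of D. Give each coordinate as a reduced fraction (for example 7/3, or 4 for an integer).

D = (6, 13)

1. D_x = 6  [[BC ⟂ CD ⇒ -6x+5y-29=0] ∩ [|D−(11, 19)|²=61]]
2. D_y = 13  [[BC ⟂ CD ⇒ -6x+5y-29=0] ∩ [|D−(11, 19)|²=61]]
   so D = (6, 13)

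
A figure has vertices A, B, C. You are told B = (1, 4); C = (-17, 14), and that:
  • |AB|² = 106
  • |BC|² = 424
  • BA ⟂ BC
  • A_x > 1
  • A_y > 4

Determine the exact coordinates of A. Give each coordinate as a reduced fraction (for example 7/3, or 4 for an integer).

A = (6, 13)

1. A_x = 6  [[BA ⟂ BC ⇒ -18x+10y-22=0] ∩ [|A−(1, 4)|²=106]]
2. A_y = 13  [[BA ⟂ BC ⇒ -18x+10y-22=0] ∩ [|A−(1, 4)|²=106]]
   so A = (6, 13)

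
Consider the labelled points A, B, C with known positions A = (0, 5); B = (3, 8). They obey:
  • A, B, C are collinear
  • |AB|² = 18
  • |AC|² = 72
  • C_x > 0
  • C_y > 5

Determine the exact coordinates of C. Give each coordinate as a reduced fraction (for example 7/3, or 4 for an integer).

1. C_x = 6  [[A, B, C are collinear ⇒ -3x+3y-15=0] ∩ [|C−(0, 5)|²=72]]
2. C_y = 11  [[A, B, C are collinear ⇒ -3x+3y-15=0] ∩ [|C−(0, 5)|²=72]]
   so C = (6, 11)

C = (6, 11)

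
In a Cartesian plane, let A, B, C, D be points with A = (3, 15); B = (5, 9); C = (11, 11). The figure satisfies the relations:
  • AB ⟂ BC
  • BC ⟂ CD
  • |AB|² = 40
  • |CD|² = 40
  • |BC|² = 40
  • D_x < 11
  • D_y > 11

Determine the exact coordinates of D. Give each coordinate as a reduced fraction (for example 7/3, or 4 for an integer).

1. D_x = 9  [[BC ⟂ CD ⇒ 6x+2y-88=0] ∩ [|D−(11, 11)|²=40]]
2. D_y = 17  [[BC ⟂ CD ⇒ 6x+2y-88=0] ∩ [|D−(11, 11)|²=40]]
   so D = (9, 17)

D = (9, 17)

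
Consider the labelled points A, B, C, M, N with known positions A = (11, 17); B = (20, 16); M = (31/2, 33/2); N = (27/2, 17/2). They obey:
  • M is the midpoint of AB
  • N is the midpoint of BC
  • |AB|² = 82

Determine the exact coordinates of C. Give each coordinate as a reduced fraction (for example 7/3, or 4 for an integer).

C = (7, 1)

1. C_x = 7  [C = 2·N−B = 2·(27/2, 17/2)−(20, 16)]
2. C_y = 1  [C = 2·N−B = 2·(27/2, 17/2)−(20, 16)]
   so C = (7, 1)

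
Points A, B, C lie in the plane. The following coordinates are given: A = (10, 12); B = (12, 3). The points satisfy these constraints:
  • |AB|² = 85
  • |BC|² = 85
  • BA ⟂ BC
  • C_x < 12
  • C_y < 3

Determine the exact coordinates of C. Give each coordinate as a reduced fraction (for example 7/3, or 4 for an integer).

C = (3, 1)

1. C_x = 3  [[BA ⟂ BC ⇒ -2x+9y-3=0] ∩ [|C−(12, 3)|²=85]]
2. C_y = 1  [[BA ⟂ BC ⇒ -2x+9y-3=0] ∩ [|C−(12, 3)|²=85]]
   so C = (3, 1)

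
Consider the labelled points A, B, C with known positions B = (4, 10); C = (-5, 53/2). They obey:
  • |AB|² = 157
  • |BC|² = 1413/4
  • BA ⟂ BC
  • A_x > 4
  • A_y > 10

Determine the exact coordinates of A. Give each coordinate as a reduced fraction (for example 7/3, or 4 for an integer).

1. A_x = 15  [[BA ⟂ BC ⇒ -9x+33/2y-129=0] ∩ [|A−(4, 10)|²=157]]
2. A_y = 16  [[BA ⟂ BC ⇒ -9x+33/2y-129=0] ∩ [|A−(4, 10)|²=157]]
   so A = (15, 16)

A = (15, 16)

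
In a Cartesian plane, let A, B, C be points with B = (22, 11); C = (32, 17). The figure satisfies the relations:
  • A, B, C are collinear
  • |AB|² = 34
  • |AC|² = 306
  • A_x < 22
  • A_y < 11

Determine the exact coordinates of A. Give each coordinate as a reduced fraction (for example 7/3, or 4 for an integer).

A = (17, 8)

1. A_x = 17  [[A, B, C are collinear ⇒ -6x+10y+22=0] ∩ [|A−(22, 11)|²=34]]
2. A_y = 8  [[A, B, C are collinear ⇒ -6x+10y+22=0] ∩ [|A−(22, 11)|²=34]]
   so A = (17, 8)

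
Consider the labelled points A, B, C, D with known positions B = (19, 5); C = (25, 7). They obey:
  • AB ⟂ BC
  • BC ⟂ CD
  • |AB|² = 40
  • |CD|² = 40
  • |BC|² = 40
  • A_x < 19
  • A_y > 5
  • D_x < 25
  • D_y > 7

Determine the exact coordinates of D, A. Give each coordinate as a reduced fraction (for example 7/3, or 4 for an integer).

1. D_x = 23  [[BC ⟂ CD ⇒ 6x+2y-164=0] ∩ [|D−(25, 7)|²=40]]
2. D_y = 13  [[BC ⟂ CD ⇒ 6x+2y-164=0] ∩ [|D−(25, 7)|²=40]]
   so D = (23, 13)
3. A_x = 17  [[AB ⟂ BC ⇒ -6x-2y+124=0] ∩ [|A−(19, 5)|²=40]]
4. A_y = 11  [[AB ⟂ BC ⇒ -6x-2y+124=0] ∩ [|A−(19, 5)|²=40]]
   so A = (17, 11)

D = (23, 13)
A = (17, 11)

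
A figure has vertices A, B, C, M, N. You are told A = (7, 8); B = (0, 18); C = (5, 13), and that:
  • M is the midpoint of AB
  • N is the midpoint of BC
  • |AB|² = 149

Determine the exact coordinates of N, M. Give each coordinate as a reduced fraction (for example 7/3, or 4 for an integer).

N = (5/2, 31/2)
M = (7/2, 13)

1. M_x = 7/2  [2·M = A+B = (7, 8)+(0, 18)]
2. M_y = 13  [2·M = A+B = (7, 8)+(0, 18)]
   so M = (7/2, 13)
3. N_x = 5/2  [2·N = B+C = (0, 18)+(5, 13)]
4. N_y = 31/2  [2·N = B+C = (0, 18)+(5, 13)]
   so N = (5/2, 31/2)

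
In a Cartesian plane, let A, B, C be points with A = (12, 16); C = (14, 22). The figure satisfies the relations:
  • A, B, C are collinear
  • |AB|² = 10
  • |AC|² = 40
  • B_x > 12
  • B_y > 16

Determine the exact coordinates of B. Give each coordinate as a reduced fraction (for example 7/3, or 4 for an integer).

1. B_x = 13  [[A, B, C are collinear ⇒ 6x-2y-40=0] ∩ [|B−(12, 16)|²=10]]
2. B_y = 19  [[A, B, C are collinear ⇒ 6x-2y-40=0] ∩ [|B−(12, 16)|²=10]]
   so B = (13, 19)

B = (13, 19)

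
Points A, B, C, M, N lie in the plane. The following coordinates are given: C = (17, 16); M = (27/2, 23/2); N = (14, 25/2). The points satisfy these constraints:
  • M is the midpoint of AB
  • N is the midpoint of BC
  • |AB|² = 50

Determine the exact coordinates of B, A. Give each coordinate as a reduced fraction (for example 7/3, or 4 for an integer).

1. B_x = 11  [B = 2·N−C = 2·(14, 25/2)−(17, 16)]
2. B_y = 9  [B = 2·N−C = 2·(14, 25/2)−(17, 16)]
   so B = (11, 9)
3. A_x = 16  [A = 2·M−B = 2·(27/2, 23/2)−(11, 9)]
4. A_y = 14  [A = 2·M−B = 2·(27/2, 23/2)−(11, 9)]
   so A = (16, 14)

B = (11, 9)
A = (16, 14)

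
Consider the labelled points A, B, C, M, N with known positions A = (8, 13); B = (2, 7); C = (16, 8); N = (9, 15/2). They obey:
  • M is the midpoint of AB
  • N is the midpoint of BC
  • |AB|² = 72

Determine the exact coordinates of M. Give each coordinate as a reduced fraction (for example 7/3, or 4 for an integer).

1. M_x = 5  [2·M = A+B = (8, 13)+(2, 7)]
2. M_y = 10  [2·M = A+B = (8, 13)+(2, 7)]
   so M = (5, 10)

M = (5, 10)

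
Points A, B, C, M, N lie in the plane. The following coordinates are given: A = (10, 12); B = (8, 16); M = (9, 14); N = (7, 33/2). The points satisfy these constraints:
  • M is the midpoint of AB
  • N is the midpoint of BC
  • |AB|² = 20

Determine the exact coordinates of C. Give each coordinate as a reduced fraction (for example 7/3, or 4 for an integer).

C = (6, 17)

1. C_x = 6  [C = 2·N−B = 2·(7, 33/2)−(8, 16)]
2. C_y = 17  [C = 2·N−B = 2·(7, 33/2)−(8, 16)]
   so C = (6, 17)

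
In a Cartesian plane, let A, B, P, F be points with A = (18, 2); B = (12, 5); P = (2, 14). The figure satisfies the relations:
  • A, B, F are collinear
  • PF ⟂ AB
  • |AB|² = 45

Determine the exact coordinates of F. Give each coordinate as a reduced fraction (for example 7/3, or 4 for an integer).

1. F_x = 2/5  [[A, B, F are collinear ⇒ -3x-6y+66=0] ∩ [PF ⟂ AB ⇒ -6x+3y-30=0]]
2. F_y = 54/5  [[A, B, F are collinear ⇒ -3x-6y+66=0] ∩ [PF ⟂ AB ⇒ -6x+3y-30=0]]
   so F = (2/5, 54/5)

F = (2/5, 54/5)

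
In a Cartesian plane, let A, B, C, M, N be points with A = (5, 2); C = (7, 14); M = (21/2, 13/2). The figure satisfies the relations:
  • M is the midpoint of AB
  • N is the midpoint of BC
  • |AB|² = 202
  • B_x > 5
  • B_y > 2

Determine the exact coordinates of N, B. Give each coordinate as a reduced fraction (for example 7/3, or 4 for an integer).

1. B_x = 16  [B = 2·M−A = 2·(21/2, 13/2)−(5, 2)]
2. B_y = 11  [B = 2·M−A = 2·(21/2, 13/2)−(5, 2)]
   so B = (16, 11)
3. N_x = 23/2  [2·N = B+C = (16, 11)+(7, 14)]
4. N_y = 25/2  [2·N = B+C = (16, 11)+(7, 14)]
   so N = (23/2, 25/2)

N = (23/2, 25/2)
B = (16, 11)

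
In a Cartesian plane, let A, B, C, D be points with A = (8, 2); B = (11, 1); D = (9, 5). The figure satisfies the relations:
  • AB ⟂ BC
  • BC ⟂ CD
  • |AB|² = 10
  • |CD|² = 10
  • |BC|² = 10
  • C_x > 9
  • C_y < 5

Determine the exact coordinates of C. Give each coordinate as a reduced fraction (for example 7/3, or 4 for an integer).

1. C_x = 12  [[AB ⟂ BC ⇒ 3x-1y-32=0] ∩ [|C−(9, 5)|²=10]]
2. C_y = 4  [[AB ⟂ BC ⇒ 3x-1y-32=0] ∩ [|C−(9, 5)|²=10]]
   so C = (12, 4)

C = (12, 4)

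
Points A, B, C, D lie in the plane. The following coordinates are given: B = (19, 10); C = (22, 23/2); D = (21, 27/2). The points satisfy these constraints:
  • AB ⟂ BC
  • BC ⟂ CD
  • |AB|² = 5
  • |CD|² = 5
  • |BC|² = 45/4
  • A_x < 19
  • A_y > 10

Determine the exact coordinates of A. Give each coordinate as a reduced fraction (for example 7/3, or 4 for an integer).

1. A_x = 18  [[AB ⟂ BC ⇒ -3x-3/2y+72=0] ∩ [|A−(19, 10)|²=5]]
2. A_y = 12  [[AB ⟂ BC ⇒ -3x-3/2y+72=0] ∩ [|A−(19, 10)|²=5]]
   so A = (18, 12)

A = (18, 12)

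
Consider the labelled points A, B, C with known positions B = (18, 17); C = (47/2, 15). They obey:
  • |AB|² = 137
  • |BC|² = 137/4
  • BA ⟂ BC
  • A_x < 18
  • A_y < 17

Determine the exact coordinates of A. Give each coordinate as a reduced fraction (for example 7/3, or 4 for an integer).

1. A_x = 14  [[BA ⟂ BC ⇒ 11/2x-2y-65=0] ∩ [|A−(18, 17)|²=137]]
2. A_y = 6  [[BA ⟂ BC ⇒ 11/2x-2y-65=0] ∩ [|A−(18, 17)|²=137]]
   so A = (14, 6)

A = (14, 6)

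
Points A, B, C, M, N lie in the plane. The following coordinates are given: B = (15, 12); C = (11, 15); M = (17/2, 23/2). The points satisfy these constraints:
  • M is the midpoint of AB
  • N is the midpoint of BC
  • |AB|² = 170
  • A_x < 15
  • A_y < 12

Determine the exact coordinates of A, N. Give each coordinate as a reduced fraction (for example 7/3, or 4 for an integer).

1. A_x = 2  [A = 2·M−B = 2·(17/2, 23/2)−(15, 12)]
2. A_y = 11  [A = 2·M−B = 2·(17/2, 23/2)−(15, 12)]
   so A = (2, 11)
3. N_x = 13  [2·N = B+C = (15, 12)+(11, 15)]
4. N_y = 27/2  [2·N = B+C = (15, 12)+(11, 15)]
   so N = (13, 27/2)

A = (2, 11)
N = (13, 27/2)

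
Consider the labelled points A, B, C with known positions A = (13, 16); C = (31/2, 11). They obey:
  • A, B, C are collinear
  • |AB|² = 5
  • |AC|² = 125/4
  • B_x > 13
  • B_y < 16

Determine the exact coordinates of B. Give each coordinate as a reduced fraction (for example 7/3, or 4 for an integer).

B = (14, 14)

1. B_x = 14  [[A, B, C are collinear ⇒ -5x-5/2y+105=0] ∩ [|B−(13, 16)|²=5]]
2. B_y = 14  [[A, B, C are collinear ⇒ -5x-5/2y+105=0] ∩ [|B−(13, 16)|²=5]]
   so B = (14, 14)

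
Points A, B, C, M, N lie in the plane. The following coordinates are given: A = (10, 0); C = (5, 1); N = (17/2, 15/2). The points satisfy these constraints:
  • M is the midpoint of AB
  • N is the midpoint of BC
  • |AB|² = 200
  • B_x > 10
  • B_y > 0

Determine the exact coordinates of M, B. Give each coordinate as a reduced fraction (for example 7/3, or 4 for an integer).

1. B_x = 12  [B = 2·N−C = 2·(17/2, 15/2)−(5, 1)]
2. B_y = 14  [B = 2·N−C = 2·(17/2, 15/2)−(5, 1)]
   so B = (12, 14)
3. M_x = 11  [2·M = A+B = (10, 0)+(12, 14)]
4. M_y = 7  [2·M = A+B = (10, 0)+(12, 14)]
   so M = (11, 7)

M = (11, 7)
B = (12, 14)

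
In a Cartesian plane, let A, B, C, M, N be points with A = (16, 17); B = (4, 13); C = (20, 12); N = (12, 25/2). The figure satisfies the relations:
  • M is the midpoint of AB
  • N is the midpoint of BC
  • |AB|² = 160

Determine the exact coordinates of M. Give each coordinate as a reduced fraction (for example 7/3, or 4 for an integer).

M = (10, 15)

1. M_x = 10  [2·M = A+B = (16, 17)+(4, 13)]
2. M_y = 15  [2·M = A+B = (16, 17)+(4, 13)]
   so M = (10, 15)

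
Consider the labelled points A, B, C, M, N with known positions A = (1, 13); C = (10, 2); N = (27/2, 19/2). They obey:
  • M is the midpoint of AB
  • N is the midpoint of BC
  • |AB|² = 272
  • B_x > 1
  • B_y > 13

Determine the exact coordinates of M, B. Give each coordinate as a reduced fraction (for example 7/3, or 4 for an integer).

M = (9, 15)
B = (17, 17)

1. B_x = 17  [B = 2·N−C = 2·(27/2, 19/2)−(10, 2)]
2. B_y = 17  [B = 2·N−C = 2·(27/2, 19/2)−(10, 2)]
   so B = (17, 17)
3. M_x = 9  [2·M = A+B = (1, 13)+(17, 17)]
4. M_y = 15  [2·M = A+B = (1, 13)+(17, 17)]
   so M = (9, 15)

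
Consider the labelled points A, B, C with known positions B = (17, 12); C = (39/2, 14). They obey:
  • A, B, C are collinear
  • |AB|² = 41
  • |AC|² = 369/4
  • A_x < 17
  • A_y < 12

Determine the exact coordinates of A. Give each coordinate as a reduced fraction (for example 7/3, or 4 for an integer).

A = (12, 8)

1. A_x = 12  [[A, B, C are collinear ⇒ -2x+5/2y+4=0] ∩ [|A−(17, 12)|²=41]]
2. A_y = 8  [[A, B, C are collinear ⇒ -2x+5/2y+4=0] ∩ [|A−(17, 12)|²=41]]
   so A = (12, 8)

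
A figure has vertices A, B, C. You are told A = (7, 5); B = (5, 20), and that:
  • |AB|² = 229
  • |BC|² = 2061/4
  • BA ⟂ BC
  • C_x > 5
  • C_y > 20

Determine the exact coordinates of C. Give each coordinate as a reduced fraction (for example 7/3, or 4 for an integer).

C = (55/2, 23)

1. C_x = 55/2  [[BA ⟂ BC ⇒ 2x-15y+290=0] ∩ [|C−(5, 20)|²=2061/4]]
2. C_y = 23  [[BA ⟂ BC ⇒ 2x-15y+290=0] ∩ [|C−(5, 20)|²=2061/4]]
   so C = (55/2, 23)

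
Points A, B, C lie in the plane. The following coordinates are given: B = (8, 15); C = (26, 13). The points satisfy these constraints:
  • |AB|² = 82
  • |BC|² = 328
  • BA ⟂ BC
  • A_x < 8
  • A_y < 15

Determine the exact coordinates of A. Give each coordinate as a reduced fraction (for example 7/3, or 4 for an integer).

1. A_x = 7  [[BA ⟂ BC ⇒ 18x-2y-114=0] ∩ [|A−(8, 15)|²=82]]
2. A_y = 6  [[BA ⟂ BC ⇒ 18x-2y-114=0] ∩ [|A−(8, 15)|²=82]]
   so A = (7, 6)

A = (7, 6)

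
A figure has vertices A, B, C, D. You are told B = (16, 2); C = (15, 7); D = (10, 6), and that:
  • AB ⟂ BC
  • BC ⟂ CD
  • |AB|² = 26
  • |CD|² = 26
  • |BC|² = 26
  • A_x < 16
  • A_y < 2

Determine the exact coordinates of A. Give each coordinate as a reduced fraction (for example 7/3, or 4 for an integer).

A = (11, 1)

1. A_x = 11  [[AB ⟂ BC ⇒ 1x-5y-6=0] ∩ [|A−(16, 2)|²=26]]
2. A_y = 1  [[AB ⟂ BC ⇒ 1x-5y-6=0] ∩ [|A−(16, 2)|²=26]]
   so A = (11, 1)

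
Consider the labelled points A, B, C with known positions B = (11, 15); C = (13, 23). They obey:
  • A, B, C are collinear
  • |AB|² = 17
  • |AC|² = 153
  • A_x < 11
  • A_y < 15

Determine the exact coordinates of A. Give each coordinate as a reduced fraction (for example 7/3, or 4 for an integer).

A = (10, 11)

1. A_x = 10  [[A, B, C are collinear ⇒ -8x+2y+58=0] ∩ [|A−(11, 15)|²=17]]
2. A_y = 11  [[A, B, C are collinear ⇒ -8x+2y+58=0] ∩ [|A−(11, 15)|²=17]]
   so A = (10, 11)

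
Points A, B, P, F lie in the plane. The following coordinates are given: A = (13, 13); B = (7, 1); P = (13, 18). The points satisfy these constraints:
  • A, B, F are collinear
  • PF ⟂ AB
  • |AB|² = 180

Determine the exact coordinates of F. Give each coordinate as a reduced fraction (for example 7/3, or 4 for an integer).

F = (15, 17)

1. F_x = 15  [[A, B, F are collinear ⇒ 12x-6y-78=0] ∩ [PF ⟂ AB ⇒ -6x-12y+294=0]]
2. F_y = 17  [[A, B, F are collinear ⇒ 12x-6y-78=0] ∩ [PF ⟂ AB ⇒ -6x-12y+294=0]]
   so F = (15, 17)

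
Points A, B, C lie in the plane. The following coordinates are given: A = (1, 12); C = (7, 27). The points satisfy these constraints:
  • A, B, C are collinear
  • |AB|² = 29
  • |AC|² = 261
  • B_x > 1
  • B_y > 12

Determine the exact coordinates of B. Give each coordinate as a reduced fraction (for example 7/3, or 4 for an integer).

B = (3, 17)

1. B_x = 3  [[A, B, C are collinear ⇒ 15x-6y+57=0] ∩ [|B−(1, 12)|²=29]]
2. B_y = 17  [[A, B, C are collinear ⇒ 15x-6y+57=0] ∩ [|B−(1, 12)|²=29]]
   so B = (3, 17)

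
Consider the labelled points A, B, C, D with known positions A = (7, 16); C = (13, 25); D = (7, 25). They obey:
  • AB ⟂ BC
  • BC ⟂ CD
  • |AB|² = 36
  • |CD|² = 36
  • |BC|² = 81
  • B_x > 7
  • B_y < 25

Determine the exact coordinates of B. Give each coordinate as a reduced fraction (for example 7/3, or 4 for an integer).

1. B_x = 13  [[BC ⟂ CD ⇒ 6x-78=0] ∩ [|B−(7, 16)|²=36]]
2. B_y = 16  [[BC ⟂ CD ⇒ 6x-78=0] ∩ [|B−(7, 16)|²=36]]
   so B = (13, 16)

B = (13, 16)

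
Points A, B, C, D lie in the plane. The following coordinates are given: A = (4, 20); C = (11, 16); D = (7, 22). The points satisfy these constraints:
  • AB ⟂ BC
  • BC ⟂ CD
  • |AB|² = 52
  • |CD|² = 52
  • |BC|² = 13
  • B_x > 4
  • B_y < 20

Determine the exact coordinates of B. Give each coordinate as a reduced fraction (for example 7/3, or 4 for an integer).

1. B_x = 8  [[BC ⟂ CD ⇒ 4x-6y+52=0] ∩ [|B−(4, 20)|²=52]]
2. B_y = 14  [[BC ⟂ CD ⇒ 4x-6y+52=0] ∩ [|B−(4, 20)|²=52]]
   so B = (8, 14)

B = (8, 14)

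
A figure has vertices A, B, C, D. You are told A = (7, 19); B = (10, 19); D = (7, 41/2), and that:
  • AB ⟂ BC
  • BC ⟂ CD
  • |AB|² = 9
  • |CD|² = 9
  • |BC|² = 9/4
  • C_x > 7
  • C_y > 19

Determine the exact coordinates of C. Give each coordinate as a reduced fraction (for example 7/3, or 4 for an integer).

C = (10, 41/2)

1. C_x = 10  [[AB ⟂ BC ⇒ 3x-30=0] ∩ [|C−(7, 41/2)|²=9]]
2. C_y = 41/2  [[AB ⟂ BC ⇒ 3x-30=0] ∩ [|C−(7, 41/2)|²=9]]
   so C = (10, 41/2)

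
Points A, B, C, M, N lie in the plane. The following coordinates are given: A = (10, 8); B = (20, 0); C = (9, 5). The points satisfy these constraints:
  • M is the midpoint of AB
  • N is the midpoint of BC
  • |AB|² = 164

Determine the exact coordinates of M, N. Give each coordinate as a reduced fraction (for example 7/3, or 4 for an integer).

M = (15, 4)
N = (29/2, 5/2)

1. M_x = 15  [2·M = A+B = (10, 8)+(20, 0)]
2. M_y = 4  [2·M = A+B = (10, 8)+(20, 0)]
   so M = (15, 4)
3. N_x = 29/2  [2·N = B+C = (20, 0)+(9, 5)]
4. N_y = 5/2  [2·N = B+C = (20, 0)+(9, 5)]
   so N = (29/2, 5/2)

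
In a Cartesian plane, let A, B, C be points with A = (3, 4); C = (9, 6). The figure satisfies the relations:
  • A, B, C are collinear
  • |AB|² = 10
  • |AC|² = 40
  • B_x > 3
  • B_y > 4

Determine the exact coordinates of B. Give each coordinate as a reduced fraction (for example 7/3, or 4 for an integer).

B = (6, 5)

1. B_x = 6  [[A, B, C are collinear ⇒ 2x-6y+18=0] ∩ [|B−(3, 4)|²=10]]
2. B_y = 5  [[A, B, C are collinear ⇒ 2x-6y+18=0] ∩ [|B−(3, 4)|²=10]]
   so B = (6, 5)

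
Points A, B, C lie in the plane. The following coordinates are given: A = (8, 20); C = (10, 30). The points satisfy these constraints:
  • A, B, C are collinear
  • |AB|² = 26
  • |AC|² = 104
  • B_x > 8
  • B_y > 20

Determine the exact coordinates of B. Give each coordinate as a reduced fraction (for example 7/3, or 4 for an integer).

1. B_x = 9  [[A, B, C are collinear ⇒ 10x-2y-40=0] ∩ [|B−(8, 20)|²=26]]
2. B_y = 25  [[A, B, C are collinear ⇒ 10x-2y-40=0] ∩ [|B−(8, 20)|²=26]]
   so B = (9, 25)

B = (9, 25)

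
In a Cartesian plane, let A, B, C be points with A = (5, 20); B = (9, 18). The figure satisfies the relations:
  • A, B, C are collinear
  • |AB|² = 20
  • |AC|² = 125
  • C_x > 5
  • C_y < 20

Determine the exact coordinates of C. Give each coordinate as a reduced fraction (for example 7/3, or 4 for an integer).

C = (15, 15)

1. C_x = 15  [[A, B, C are collinear ⇒ 2x+4y-90=0] ∩ [|C−(5, 20)|²=125]]
2. C_y = 15  [[A, B, C are collinear ⇒ 2x+4y-90=0] ∩ [|C−(5, 20)|²=125]]
   so C = (15, 15)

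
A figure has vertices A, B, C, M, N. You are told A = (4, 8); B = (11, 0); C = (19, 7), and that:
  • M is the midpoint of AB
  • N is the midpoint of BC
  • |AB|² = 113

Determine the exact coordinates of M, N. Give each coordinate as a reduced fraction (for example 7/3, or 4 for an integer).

1. M_x = 15/2  [2·M = A+B = (4, 8)+(11, 0)]
2. M_y = 4  [2·M = A+B = (4, 8)+(11, 0)]
   so M = (15/2, 4)
3. N_x = 15  [2·N = B+C = (11, 0)+(19, 7)]
4. N_y = 7/2  [2·N = B+C = (11, 0)+(19, 7)]
   so N = (15, 7/2)

M = (15/2, 4)
N = (15, 7/2)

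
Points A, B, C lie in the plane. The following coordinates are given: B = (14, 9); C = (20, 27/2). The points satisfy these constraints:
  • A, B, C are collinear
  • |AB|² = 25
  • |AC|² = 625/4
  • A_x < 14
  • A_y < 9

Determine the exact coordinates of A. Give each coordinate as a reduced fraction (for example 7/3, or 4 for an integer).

A = (10, 6)

1. A_x = 10  [[A, B, C are collinear ⇒ -9/2x+6y+9=0] ∩ [|A−(14, 9)|²=25]]
2. A_y = 6  [[A, B, C are collinear ⇒ -9/2x+6y+9=0] ∩ [|A−(14, 9)|²=25]]
   so A = (10, 6)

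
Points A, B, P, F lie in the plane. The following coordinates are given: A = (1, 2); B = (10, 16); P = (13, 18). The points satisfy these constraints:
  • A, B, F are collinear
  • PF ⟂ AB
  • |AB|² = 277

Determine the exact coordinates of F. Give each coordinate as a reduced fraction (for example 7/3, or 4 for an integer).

1. F_x = 3265/277  [[A, B, F are collinear ⇒ -14x+9y-4=0] ∩ [PF ⟂ AB ⇒ 9x+14y-369=0]]
2. F_y = 5202/277  [[A, B, F are collinear ⇒ -14x+9y-4=0] ∩ [PF ⟂ AB ⇒ 9x+14y-369=0]]
   so F = (3265/277, 5202/277)

F = (3265/277, 5202/277)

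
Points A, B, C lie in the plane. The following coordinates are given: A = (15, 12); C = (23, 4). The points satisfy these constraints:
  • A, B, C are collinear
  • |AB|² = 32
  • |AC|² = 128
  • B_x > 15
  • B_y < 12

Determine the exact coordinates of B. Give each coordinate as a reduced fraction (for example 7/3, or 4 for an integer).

B = (19, 8)

1. B_x = 19  [[A, B, C are collinear ⇒ -8x-8y+216=0] ∩ [|B−(15, 12)|²=32]]
2. B_y = 8  [[A, B, C are collinear ⇒ -8x-8y+216=0] ∩ [|B−(15, 12)|²=32]]
   so B = (19, 8)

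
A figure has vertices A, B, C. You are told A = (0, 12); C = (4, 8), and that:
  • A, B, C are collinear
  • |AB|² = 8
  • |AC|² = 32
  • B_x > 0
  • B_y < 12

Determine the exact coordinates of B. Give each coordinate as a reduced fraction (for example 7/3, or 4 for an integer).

B = (2, 10)

1. B_x = 2  [[A, B, C are collinear ⇒ -4x-4y+48=0] ∩ [|B−(0, 12)|²=8]]
2. B_y = 10  [[A, B, C are collinear ⇒ -4x-4y+48=0] ∩ [|B−(0, 12)|²=8]]
   so B = (2, 10)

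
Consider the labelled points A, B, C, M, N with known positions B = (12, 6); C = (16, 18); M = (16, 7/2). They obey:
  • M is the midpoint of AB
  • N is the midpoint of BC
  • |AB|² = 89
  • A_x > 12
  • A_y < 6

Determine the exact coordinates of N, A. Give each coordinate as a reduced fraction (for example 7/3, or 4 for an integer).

1. A_x = 20  [A = 2·M−B = 2·(16, 7/2)−(12, 6)]
2. A_y = 1  [A = 2·M−B = 2·(16, 7/2)−(12, 6)]
   so A = (20, 1)
3. N_x = 14  [2·N = B+C = (12, 6)+(16, 18)]
4. N_y = 12  [2·N = B+C = (12, 6)+(16, 18)]
   so N = (14, 12)

N = (14, 12)
A = (20, 1)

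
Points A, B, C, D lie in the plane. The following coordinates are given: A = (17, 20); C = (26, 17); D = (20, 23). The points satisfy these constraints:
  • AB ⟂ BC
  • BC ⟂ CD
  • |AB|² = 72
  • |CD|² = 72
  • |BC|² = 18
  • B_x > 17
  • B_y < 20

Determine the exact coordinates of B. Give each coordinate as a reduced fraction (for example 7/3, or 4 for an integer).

1. B_x = 23  [[BC ⟂ CD ⇒ 6x-6y-54=0] ∩ [|B−(17, 20)|²=72]]
2. B_y = 14  [[BC ⟂ CD ⇒ 6x-6y-54=0] ∩ [|B−(17, 20)|²=72]]
   so B = (23, 14)

B = (23, 14)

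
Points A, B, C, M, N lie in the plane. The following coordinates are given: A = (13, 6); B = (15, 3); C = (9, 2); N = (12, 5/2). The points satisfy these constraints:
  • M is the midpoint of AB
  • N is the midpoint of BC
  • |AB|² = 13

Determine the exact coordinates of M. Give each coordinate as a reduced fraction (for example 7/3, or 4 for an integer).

1. M_x = 14  [2·M = A+B = (13, 6)+(15, 3)]
2. M_y = 9/2  [2·M = A+B = (13, 6)+(15, 3)]
   so M = (14, 9/2)

M = (14, 9/2)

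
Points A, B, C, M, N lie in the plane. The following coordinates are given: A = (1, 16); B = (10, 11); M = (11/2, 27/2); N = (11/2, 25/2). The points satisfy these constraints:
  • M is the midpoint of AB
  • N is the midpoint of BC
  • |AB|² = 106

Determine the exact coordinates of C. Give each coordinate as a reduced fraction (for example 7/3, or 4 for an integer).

C = (1, 14)

1. C_x = 1  [C = 2·N−B = 2·(11/2, 25/2)−(10, 11)]
2. C_y = 14  [C = 2·N−B = 2·(11/2, 25/2)−(10, 11)]
   so C = (1, 14)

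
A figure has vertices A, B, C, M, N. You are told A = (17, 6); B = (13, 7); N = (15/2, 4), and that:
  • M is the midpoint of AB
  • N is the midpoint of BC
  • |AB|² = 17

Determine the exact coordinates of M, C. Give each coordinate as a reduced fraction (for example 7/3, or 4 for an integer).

M = (15, 13/2)
C = (2, 1)

1. M_x = 15  [2·M = A+B = (17, 6)+(13, 7)]
2. M_y = 13/2  [2·M = A+B = (17, 6)+(13, 7)]
   so M = (15, 13/2)
3. C_x = 2  [C = 2·N−B = 2·(15/2, 4)−(13, 7)]
4. C_y = 1  [C = 2·N−B = 2·(15/2, 4)−(13, 7)]
   so C = (2, 1)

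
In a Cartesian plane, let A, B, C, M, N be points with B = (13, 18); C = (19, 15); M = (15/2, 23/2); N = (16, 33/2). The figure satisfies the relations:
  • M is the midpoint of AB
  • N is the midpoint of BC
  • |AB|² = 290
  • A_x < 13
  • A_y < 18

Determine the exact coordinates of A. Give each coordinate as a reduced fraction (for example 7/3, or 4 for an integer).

1. A_x = 2  [A = 2·M−B = 2·(15/2, 23/2)−(13, 18)]
2. A_y = 5  [A = 2·M−B = 2·(15/2, 23/2)−(13, 18)]
   so A = (2, 5)

A = (2, 5)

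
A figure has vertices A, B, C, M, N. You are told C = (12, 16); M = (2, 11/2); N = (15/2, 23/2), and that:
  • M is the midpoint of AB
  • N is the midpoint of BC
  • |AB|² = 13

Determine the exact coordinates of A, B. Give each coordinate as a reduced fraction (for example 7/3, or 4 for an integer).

1. B_x = 3  [B = 2·N−C = 2·(15/2, 23/2)−(12, 16)]
2. B_y = 7  [B = 2·N−C = 2·(15/2, 23/2)−(12, 16)]
   so B = (3, 7)
3. A_x = 1  [A = 2·M−B = 2·(2, 11/2)−(3, 7)]
4. A_y = 4  [A = 2·M−B = 2·(2, 11/2)−(3, 7)]
   so A = (1, 4)

A = (1, 4)
B = (3, 7)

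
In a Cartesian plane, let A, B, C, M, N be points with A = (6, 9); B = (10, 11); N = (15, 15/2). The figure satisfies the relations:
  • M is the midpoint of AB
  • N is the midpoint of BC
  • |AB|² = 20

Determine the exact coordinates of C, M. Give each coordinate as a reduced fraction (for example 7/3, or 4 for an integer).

1. M_x = 8  [2·M = A+B = (6, 9)+(10, 11)]
2. M_y = 10  [2·M = A+B = (6, 9)+(10, 11)]
   so M = (8, 10)
3. C_x = 20  [C = 2·N−B = 2·(15, 15/2)−(10, 11)]
4. C_y = 4  [C = 2·N−B = 2·(15, 15/2)−(10, 11)]
   so C = (20, 4)

C = (20, 4)
M = (8, 10)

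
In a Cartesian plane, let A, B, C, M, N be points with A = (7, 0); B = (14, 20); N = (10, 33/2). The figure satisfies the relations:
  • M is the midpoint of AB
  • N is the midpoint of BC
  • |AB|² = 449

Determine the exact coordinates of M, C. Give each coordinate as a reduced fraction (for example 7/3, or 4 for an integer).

1. M_x = 21/2  [2·M = A+B = (7, 0)+(14, 20)]
2. M_y = 10  [2·M = A+B = (7, 0)+(14, 20)]
   so M = (21/2, 10)
3. C_x = 6  [C = 2·N−B = 2·(10, 33/2)−(14, 20)]
4. C_y = 13  [C = 2·N−B = 2·(10, 33/2)−(14, 20)]
   so C = (6, 13)

M = (21/2, 10)
C = (6, 13)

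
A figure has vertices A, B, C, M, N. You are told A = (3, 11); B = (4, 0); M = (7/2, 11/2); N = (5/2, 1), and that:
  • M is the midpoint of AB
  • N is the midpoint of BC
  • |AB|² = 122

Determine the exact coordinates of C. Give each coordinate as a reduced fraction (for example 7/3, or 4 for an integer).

C = (1, 2)

1. C_x = 1  [C = 2·N−B = 2·(5/2, 1)−(4, 0)]
2. C_y = 2  [C = 2·N−B = 2·(5/2, 1)−(4, 0)]
   so C = (1, 2)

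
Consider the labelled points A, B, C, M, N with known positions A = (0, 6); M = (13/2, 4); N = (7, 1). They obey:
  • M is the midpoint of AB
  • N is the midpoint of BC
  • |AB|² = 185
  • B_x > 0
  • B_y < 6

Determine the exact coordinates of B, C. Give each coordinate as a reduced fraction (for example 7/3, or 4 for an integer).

B = (13, 2)
C = (1, 0)

1. B_x = 13  [B = 2·M−A = 2·(13/2, 4)−(0, 6)]
2. B_y = 2  [B = 2·M−A = 2·(13/2, 4)−(0, 6)]
   so B = (13, 2)
3. C_x = 1  [C = 2·N−B = 2·(7, 1)−(13, 2)]
4. C_y = 0  [C = 2·N−B = 2·(7, 1)−(13, 2)]
   so C = (1, 0)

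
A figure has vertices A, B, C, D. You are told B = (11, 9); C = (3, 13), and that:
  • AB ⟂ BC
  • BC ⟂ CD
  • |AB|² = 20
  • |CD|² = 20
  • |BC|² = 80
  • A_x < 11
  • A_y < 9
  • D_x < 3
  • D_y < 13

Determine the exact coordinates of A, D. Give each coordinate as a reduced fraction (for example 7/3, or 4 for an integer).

A = (9, 5)
D = (1, 9)

1. A_x = 9  [[AB ⟂ BC ⇒ 8x-4y-52=0] ∩ [|A−(11, 9)|²=20]]
2. A_y = 5  [[AB ⟂ BC ⇒ 8x-4y-52=0] ∩ [|A−(11, 9)|²=20]]
   so A = (9, 5)
3. D_x = 1  [[BC ⟂ CD ⇒ -8x+4y-28=0] ∩ [|D−(3, 13)|²=20]]
4. D_y = 9  [[BC ⟂ CD ⇒ -8x+4y-28=0] ∩ [|D−(3, 13)|²=20]]
   so D = (1, 9)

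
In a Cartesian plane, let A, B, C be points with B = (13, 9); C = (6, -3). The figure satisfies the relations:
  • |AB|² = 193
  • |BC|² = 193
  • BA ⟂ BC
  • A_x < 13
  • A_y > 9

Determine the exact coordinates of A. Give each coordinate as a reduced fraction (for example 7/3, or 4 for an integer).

A = (1, 16)

1. A_x = 1  [[BA ⟂ BC ⇒ -7x-12y+199=0] ∩ [|A−(13, 9)|²=193]]
2. A_y = 16  [[BA ⟂ BC ⇒ -7x-12y+199=0] ∩ [|A−(13, 9)|²=193]]
   so A = (1, 16)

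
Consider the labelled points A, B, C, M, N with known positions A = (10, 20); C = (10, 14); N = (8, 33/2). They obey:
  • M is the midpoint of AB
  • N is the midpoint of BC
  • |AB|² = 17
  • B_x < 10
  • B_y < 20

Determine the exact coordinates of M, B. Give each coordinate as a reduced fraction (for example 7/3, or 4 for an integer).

M = (8, 39/2)
B = (6, 19)

1. B_x = 6  [B = 2·N−C = 2·(8, 33/2)−(10, 14)]
2. B_y = 19  [B = 2·N−C = 2·(8, 33/2)−(10, 14)]
   so B = (6, 19)
3. M_x = 8  [2·M = A+B = (10, 20)+(6, 19)]
4. M_y = 39/2  [2·M = A+B = (10, 20)+(6, 19)]
   so M = (8, 39/2)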